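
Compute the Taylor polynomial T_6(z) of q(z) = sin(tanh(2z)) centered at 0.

Compose series: expand the inner function first, then feed it into the outer expansion.
[z^0] = 0;  [z^1] = 2;  [z^2] = 0;  [z^3] = -4;  [z^4] = 0;  [z^5] = 148/15;  [z^6] = 0.

148*z^5/15 - 4*z^3 + 2*z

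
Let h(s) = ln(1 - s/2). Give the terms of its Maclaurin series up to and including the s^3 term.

-s^3/24 - s^2/8 - s/2

h(0) = 0
h′(0) = -1/2
h′′(0) = -1/4
h′′′(0) = -1/4
The Taylor polynomial is Σ h^(k)(0)/k! · s^k.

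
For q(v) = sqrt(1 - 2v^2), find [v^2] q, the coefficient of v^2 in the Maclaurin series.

-1

Compute the successive derivatives at the expansion point and divide by k!.
[v^0] = 1;  [v^1] = 0;  [v^2] = -1.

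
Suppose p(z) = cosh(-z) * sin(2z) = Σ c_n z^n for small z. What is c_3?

Write out both Maclaurin series and multiply, keeping only the needed powers.
p(0) = 0
p′(0) = 2
p′′(0) = 0
p′′′(0) = -2

-1/3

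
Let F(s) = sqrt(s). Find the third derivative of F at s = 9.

1/648

Compute the successive derivatives at the expansion point and divide by k!.
The coefficient of (s - 9)^3 in the expansion is 1/3888, so F′′′(9) = 3! * (1/3888) = 1/648.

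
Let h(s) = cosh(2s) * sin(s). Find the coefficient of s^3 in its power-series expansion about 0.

Multiply the two series term by term and collect like powers.
h(0) = 0
h′(0) = 1
h′′(0) = 0
h′′′(0) = 11
Dividing each by k! gives the coefficients c_0, ..., c_3.

11/6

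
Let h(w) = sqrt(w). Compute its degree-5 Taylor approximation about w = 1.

h(1) = 1
h′(1) = 1/2
h′′(1) = -1/4
h′′′(1) = 3/8
h^(4)(1) = -15/16
h^(5)(1) = 105/32
The Taylor polynomial is Σ h^(k)(1)/k! · (w - 1)^k.

7*(w - 1)^5/256 - 5*(w - 1)^4/128 + (w - 1)^3/16 - (w - 1)^2/8 + (w - 1)/2 + 1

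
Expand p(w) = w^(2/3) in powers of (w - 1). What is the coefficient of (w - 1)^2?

-1/9

Apply the Taylor formula c_k = f^(k)(a)/k!.
p(1) = 1
p′(1) = 2/3
p′′(1) = -2/9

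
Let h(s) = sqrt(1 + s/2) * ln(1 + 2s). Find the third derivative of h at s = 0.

Expand each factor separately, then convolve coefficients.
The coefficient of s^3 in the expansion is 101/48, so h′′′(0) = 3! * (101/48) = 101/8.

101/8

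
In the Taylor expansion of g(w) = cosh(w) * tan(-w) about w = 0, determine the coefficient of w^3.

-5/6

Expand each factor separately, then convolve coefficients.
g(0) = 0
g′(0) = -1
g′′(0) = 0
g′′′(0) = -5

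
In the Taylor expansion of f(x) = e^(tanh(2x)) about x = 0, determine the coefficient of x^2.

Substitute the inner expansion into the outer series and collect powers.
[x^0] = 1;  [x^1] = 2;  [x^2] = 2.

2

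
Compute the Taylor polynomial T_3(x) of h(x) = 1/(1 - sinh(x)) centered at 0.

7*x^3/6 + x^2 + x + 1

Plug the Maclaurin series of the inner function into that of the outer and collect terms.
h(0) = 1
h′(0) = 1
h′′(0) = 2
h′′′(0) = 7
Then c_k = h^(k)(0)/k! gives each Taylor coefficient.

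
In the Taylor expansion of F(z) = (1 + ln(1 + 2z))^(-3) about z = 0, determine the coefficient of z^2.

30

Let u equal the inner series; expand the outer function in u and truncate.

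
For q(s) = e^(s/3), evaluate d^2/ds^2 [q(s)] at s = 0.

1/9

Apply the Taylor formula c_k = f^(k)(a)/k!.
The coefficient of s^2 in the expansion is 1/18, so q′′(0) = 2! * (1/18) = 1/9.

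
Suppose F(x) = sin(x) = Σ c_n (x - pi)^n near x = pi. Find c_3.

1/6

Differentiate repeatedly and evaluate at the center.
[(x - pi)^0] = 0;  [(x - pi)^1] = -1;  [(x - pi)^2] = 0;  [(x - pi)^3] = 1/6.
So c_3 = F′′′(pi)/3! = 1/6.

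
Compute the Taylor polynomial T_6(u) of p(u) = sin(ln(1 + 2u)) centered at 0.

Plug the Maclaurin series of the inner function into that of the outer and collect terms.
p(0) = 0
p′(0) = 2
p′′(0) = -4
p′′′(0) = 8
p^(4)(0) = 0
p^(5)(0) = -320
p^(6)(0) = 5760

8*u^6 - 8*u^5/3 + 4*u^3/3 - 2*u^2 + 2*u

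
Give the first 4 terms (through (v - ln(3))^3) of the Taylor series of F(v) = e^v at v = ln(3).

F(ln(3)) = 3
F′(ln(3)) = 3
F′′(ln(3)) = 3
F′′′(ln(3)) = 3

(v - ln(3))^3/2 + 3*(v - ln(3))^2/2 + 3*(v - ln(3)) + 3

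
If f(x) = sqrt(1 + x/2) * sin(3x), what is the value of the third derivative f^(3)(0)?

Multiply the two series term by term and collect like powers.
From the series, [x^3] f = -147/32; multiply by 3! = 6 to get -441/16.

-441/16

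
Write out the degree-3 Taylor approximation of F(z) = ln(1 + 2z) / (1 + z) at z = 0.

20*z^3/3 - 4*z^2 + 2*z

Multiply the two series term by term and collect like powers.
F(0) = 0
F′(0) = 2
F′′(0) = -8
F′′′(0) = 40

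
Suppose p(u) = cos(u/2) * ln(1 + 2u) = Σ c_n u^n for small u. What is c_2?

Write out both Maclaurin series and multiply, keeping only the needed powers.
[u^0] = 0;  [u^1] = 2;  [u^2] = -2.

-2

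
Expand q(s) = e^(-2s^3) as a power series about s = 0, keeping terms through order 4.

1 - 2*s^3

[s^0] = 1;  [s^1] = 0;  [s^2] = 0;  [s^3] = -2;  [s^4] = 0.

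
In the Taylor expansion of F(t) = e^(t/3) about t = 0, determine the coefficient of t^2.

1/18

Apply the Taylor formula c_k = f^(k)(a)/k!.
So c_2 = F′′(0)/2! = 1/18.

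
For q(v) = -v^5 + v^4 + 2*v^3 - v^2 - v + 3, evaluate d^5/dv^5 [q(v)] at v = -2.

Differentiate repeatedly and evaluate at the center.
The coefficient of (v + 2)^5 in the expansion is -1, so q^(5)(-2) = 5! * (-1) = -120.

-120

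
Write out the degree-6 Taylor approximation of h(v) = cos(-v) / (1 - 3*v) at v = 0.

495989*v^6/720 + 1837*v^5/8 + 1837*v^4/24 + 51*v^3/2 + 17*v^2/2 + 3*v + 1

Expand 1/(denominator) as a geometric series and multiply by the numerator's series.
h(0) = 1
h′(0) = 3
h′′(0) = 17
h′′′(0) = 153
h^(4)(0) = 1837
h^(5)(0) = 27555
h^(6)(0) = 495989
Then c_k = h^(k)(0)/k! gives each Taylor coefficient.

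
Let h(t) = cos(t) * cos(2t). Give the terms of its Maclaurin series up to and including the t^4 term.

Take the Cauchy product of the two expansions.
h(0) = 1
h′(0) = 0
h′′(0) = -5
h′′′(0) = 0
h^(4)(0) = 41
Then c_k = h^(k)(0)/k! gives each Taylor coefficient.

41*t^4/24 - 5*t^2/2 + 1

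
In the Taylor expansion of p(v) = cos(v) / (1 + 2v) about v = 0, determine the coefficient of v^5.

-337/12

Multiply the two series term by term and collect like powers.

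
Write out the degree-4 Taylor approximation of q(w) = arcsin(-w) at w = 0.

-w^3/6 - w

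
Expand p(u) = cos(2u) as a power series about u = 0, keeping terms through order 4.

p(0) = 1
p′(0) = 0
p′′(0) = -4
p′′′(0) = 0
p^(4)(0) = 16

2*u^4/3 - 2*u^2 + 1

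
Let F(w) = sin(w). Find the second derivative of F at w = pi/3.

The coefficient of (w - pi/3)^2 in the expansion is -sqrt(3)/4, so F′′(pi/3) = 2! * (-sqrt(3)/4) = -sqrt(3)/2.

-sqrt(3)/2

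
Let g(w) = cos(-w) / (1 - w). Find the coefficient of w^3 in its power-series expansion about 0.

1/2

Expand each factor separately, then convolve coefficients.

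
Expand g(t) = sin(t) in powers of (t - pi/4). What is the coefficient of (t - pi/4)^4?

Compute the successive derivatives at the expansion point and divide by k!.
So c_4 = g^(4)(pi/4)/4! = sqrt(2)/48.

sqrt(2)/48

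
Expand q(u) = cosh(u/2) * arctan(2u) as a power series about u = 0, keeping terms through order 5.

Expand each factor separately, then convolve coefficients.
[u^0] = 0;  [u^1] = 2;  [u^2] = 0;  [u^3] = -29/12;  [u^4] = 0;  [u^5] = 1943/320.

1943*u^5/320 - 29*u^3/12 + 2*u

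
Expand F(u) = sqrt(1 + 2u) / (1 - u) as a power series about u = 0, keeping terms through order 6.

15*u^6/16 + 9*u^5/4 + 11*u^4/8 + 2*u^3 + 3*u^2/2 + 2*u + 1

Write out both Maclaurin series and multiply, keeping only the needed powers.
F(0) = 1
F′(0) = 2
F′′(0) = 3
F′′′(0) = 12
F^(4)(0) = 33
F^(5)(0) = 270
F^(6)(0) = 675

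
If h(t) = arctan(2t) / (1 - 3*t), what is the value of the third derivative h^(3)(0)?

Multiply the numerator's expansion by the denominator's geometric series.
From the series, [t^3] h = 46/3; multiply by 3! = 6 to get 92.

92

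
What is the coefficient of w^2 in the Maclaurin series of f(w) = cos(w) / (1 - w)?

Multiply the two series term by term and collect like powers.
f(0) = 1
f′(0) = 1
f′′(0) = 1
So c_2 = f′′(0)/2! = 1/2.

1/2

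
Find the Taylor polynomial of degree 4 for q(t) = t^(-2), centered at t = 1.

q(1) = 1
q′(1) = -2
q′′(1) = 6
q′′′(1) = -24
q^(4)(1) = 120

5*(t - 1)^4 - 4*(t - 1)^3 + 3*(t - 1)^2 - 2*(t - 1) + 1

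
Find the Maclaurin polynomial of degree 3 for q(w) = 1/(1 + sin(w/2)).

Plug the Maclaurin series of the inner function into that of the outer and collect terms.
q(0) = 1
q′(0) = -1/2
q′′(0) = 1/2
q′′′(0) = -5/8
Dividing each by k! gives the coefficients c_0, ..., c_3.

-5*w^3/48 + w^2/4 - w/2 + 1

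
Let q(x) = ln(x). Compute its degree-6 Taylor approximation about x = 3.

-(x - 3)^6/4374 + (x - 3)^5/1215 - (x - 3)^4/324 + (x - 3)^3/81 - (x - 3)^2/18 + (x - 3)/3 + ln(3)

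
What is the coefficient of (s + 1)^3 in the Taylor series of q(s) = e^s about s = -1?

q(-1) = e^(-1)
q′(-1) = e^(-1)
q′′(-1) = e^(-1)
q′′′(-1) = e^(-1)
So c_3 = q′′′(-1)/3! = e^(-1)/6.

e^(-1)/6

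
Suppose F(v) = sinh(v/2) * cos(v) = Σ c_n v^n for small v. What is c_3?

Take the Cauchy product of the two expansions.
F(0) = 0
F′(0) = 1/2
F′′(0) = 0
F′′′(0) = -11/8

-11/48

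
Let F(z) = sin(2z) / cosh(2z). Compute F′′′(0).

-32

Write the quotient as an unknown series and match coefficients against numerator = denominator · series.
The coefficient of z^3 in the expansion is -16/3, so F′′′(0) = 3! * (-16/3) = -32.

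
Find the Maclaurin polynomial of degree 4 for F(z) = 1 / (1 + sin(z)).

2*z^4/3 - 5*z^3/6 + z^2 - z + 1

Use the geometric series for the reciprocal, then substitute.
[z^0] = 1;  [z^1] = -1;  [z^2] = 1;  [z^3] = -5/6;  [z^4] = 2/3.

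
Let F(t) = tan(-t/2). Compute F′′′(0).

Use the known series and substitute for the argument.
From the series, [t^3] F = -1/24; multiply by 3! = 6 to get -1/4.

-1/4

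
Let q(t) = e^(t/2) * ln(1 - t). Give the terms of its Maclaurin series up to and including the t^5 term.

Expand each factor separately, then convolve coefficients.
q(0) = 0
q′(0) = -1
q′′(0) = -2
q′′′(0) = -17/4
q^(4)(0) = -12
q^(5)(0) = -729/16

-243*t^5/640 - t^4/2 - 17*t^3/24 - t^2 - t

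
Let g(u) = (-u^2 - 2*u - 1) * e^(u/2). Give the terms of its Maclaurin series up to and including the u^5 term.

Shift and add copies of the series according to the polynomial's terms.
g(0) = -1
g′(0) = -5/2
g′′(0) = -17/4
g′′′(0) = -37/8
g^(4)(0) = -65/16
g^(5)(0) = -101/32

-101*u^5/3840 - 65*u^4/384 - 37*u^3/48 - 17*u^2/8 - 5*u/2 - 1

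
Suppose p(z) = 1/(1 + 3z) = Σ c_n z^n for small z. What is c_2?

p(0) = 1
p′(0) = -3
p′′(0) = 18
Then c_k = p^(k)(0)/k! gives each Taylor coefficient.

9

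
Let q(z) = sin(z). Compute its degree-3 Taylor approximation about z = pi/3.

-(z - pi/3)^3/12 - sqrt(3)*(z - pi/3)^2/4 + (z - pi/3)/2 + sqrt(3)/2

Compute the successive derivatives at the expansion point and divide by k!.
q(pi/3) = sqrt(3)/2
q′(pi/3) = 1/2
q′′(pi/3) = -sqrt(3)/2
q′′′(pi/3) = -1/2
The Taylor polynomial is Σ q^(k)(pi/3)/k! · (z - pi/3)^k.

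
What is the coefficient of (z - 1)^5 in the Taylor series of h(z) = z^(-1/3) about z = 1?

h(1) = 1
h′(1) = -1/3
h′′(1) = 4/9
h′′′(1) = -28/27
h^(4)(1) = 280/81
h^(5)(1) = -3640/243
So c_5 = h^(5)(1)/5! = -91/729.

-91/729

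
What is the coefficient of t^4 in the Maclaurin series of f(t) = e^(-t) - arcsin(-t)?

1/24

Expand each term separately and add.
f(0) = 1
f′(0) = 0
f′′(0) = 1
f′′′(0) = 0
f^(4)(0) = 1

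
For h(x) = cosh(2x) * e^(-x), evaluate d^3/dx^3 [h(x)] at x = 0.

Multiply the two series term by term and collect like powers.
The coefficient of x^3 in the expansion is -13/6, so h′′′(0) = 3! * (-13/6) = -13.

-13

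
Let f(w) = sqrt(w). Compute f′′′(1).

The coefficient of (w - 1)^3 in the expansion is 1/16, so f′′′(1) = 3! * (1/16) = 3/8.

3/8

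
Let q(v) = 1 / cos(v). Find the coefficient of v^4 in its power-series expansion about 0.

5/24

Divide the numerator series by the denominator series (power-series long division).
[v^0] = 1;  [v^1] = 0;  [v^2] = 1/2;  [v^3] = 0;  [v^4] = 5/24.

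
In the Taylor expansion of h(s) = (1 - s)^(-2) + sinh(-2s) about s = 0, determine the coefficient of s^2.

Add the two expansions coefficient-wise.
h(0) = 1
h′(0) = 0
h′′(0) = 6
So c_2 = h′′(0)/2! = 3.

3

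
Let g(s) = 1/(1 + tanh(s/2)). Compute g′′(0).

Substitute the inner expansion into the outer series and collect powers.
The coefficient of s^2 in the expansion is 1/4, so g′′(0) = 2! * (1/4) = 1/2.

1/2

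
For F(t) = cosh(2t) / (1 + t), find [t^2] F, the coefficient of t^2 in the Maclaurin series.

3

Expand each factor separately, then convolve coefficients.
F(0) = 1
F′(0) = -1
F′′(0) = 6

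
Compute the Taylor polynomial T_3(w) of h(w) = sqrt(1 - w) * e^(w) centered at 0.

Expand each factor separately, then convolve coefficients.

-13*w^3/48 - w^2/8 + w/2 + 1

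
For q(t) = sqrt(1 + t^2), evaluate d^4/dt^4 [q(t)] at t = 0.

-3

From the series, [t^4] q = -1/8; multiply by 4! = 24 to get -3.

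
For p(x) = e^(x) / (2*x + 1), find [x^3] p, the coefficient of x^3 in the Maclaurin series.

Expand 1/(denominator) as a geometric series and multiply by the numerator's series.
p(0) = 1
p′(0) = -1
p′′(0) = 5
p′′′(0) = -29

-29/6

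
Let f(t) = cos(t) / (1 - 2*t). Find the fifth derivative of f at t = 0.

3370

Multiply the numerator's expansion by the denominator's geometric series.
From the series, [t^5] f = 337/12; multiply by 5! = 120 to get 3370.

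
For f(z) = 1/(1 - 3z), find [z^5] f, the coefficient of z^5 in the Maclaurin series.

c_5 = f^(5)(0)/5! = 243.

243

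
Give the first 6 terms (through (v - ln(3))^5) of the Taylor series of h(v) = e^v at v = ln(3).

h(ln(3)) = 3
h′(ln(3)) = 3
h′′(ln(3)) = 3
h′′′(ln(3)) = 3
h^(4)(ln(3)) = 3
h^(5)(ln(3)) = 3
Then c_k = h^(k)(ln(3))/k! gives each Taylor coefficient.

(v - ln(3))^5/40 + (v - ln(3))^4/8 + (v - ln(3))^3/2 + 3*(v - ln(3))^2/2 + 3*(v - ln(3)) + 3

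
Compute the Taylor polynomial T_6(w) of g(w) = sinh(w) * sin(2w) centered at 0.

Write out both Maclaurin series and multiply, keeping only the needed powers.
g(0) = 0
g′(0) = 0
g′′(0) = 4
g′′′(0) = 0
g^(4)(0) = -24
g^(5)(0) = 0
g^(6)(0) = 44
The Taylor polynomial is Σ g^(k)(0)/k! · w^k.

11*w^6/180 - w^4 + 2*w^2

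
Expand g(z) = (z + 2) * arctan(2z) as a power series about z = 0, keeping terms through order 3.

-16*z^3/3 + 2*z^2 + 4*z

Multiply each power in the prefactor through the base expansion.
g(0) = 0
g′(0) = 4
g′′(0) = 4
g′′′(0) = -32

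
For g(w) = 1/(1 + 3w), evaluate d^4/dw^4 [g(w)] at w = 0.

1944

The coefficient of w^4 in the expansion is 81, so g^(4)(0) = 4! * (81) = 1944.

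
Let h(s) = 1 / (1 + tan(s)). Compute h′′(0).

2

Expand as Σ (-1)^k u^k with u equal to the inner function's series.
From the series, [s^2] h = 1; multiply by 2! = 2 to get 2.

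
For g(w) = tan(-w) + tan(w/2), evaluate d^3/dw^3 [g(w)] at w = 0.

Combine the two series term by term.
The coefficient of w^3 in the expansion is -7/24, so g′′′(0) = 3! * (-7/24) = -7/4.

-7/4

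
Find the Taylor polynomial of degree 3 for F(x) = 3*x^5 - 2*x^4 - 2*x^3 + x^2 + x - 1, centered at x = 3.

244*(x - 3)^3 + 685*(x - 3)^2 + 952*(x - 3) + 524

F(3) = 524
F′(3) = 952
F′′(3) = 1370
F′′′(3) = 1464
The Taylor polynomial is Σ F^(k)(3)/k! · (x - 3)^k.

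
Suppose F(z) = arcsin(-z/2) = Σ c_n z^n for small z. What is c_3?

-1/48

F(0) = 0
F′(0) = -1/2
F′′(0) = 0
F′′′(0) = -1/8
The Taylor polynomial is Σ F^(k)(0)/k! · z^k.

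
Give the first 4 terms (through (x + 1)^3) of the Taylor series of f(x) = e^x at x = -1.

f(-1) = e^(-1)
f′(-1) = e^(-1)
f′′(-1) = e^(-1)
f′′′(-1) = e^(-1)
The Taylor polynomial is Σ f^(k)(-1)/k! · (x + 1)^k.

(x + 1)^3*e^(-1)/6 + (x + 1)^2*e^(-1)/2 + (x + 1)*e^(-1) + e^(-1)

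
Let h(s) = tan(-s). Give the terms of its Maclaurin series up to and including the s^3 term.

-s^3/3 - s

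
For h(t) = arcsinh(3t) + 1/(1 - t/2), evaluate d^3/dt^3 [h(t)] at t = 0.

-105/4

Combine the two series term by term.
From the series, [t^3] h = -35/8; multiply by 3! = 6 to get -105/4.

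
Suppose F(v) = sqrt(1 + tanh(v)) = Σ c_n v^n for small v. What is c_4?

17/384

Plug the Maclaurin series of the inner function into that of the outer and collect terms.
[v^0] = 1;  [v^1] = 1/2;  [v^2] = -1/8;  [v^3] = -5/48;  [v^4] = 17/384.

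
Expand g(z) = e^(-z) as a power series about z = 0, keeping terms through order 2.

g(0) = 1
g′(0) = -1
g′′(0) = 1
The Taylor polynomial is Σ g^(k)(0)/k! · z^k.

z^2/2 - z + 1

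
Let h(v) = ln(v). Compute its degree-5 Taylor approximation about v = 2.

(v - 2)^5/160 - (v - 2)^4/64 + (v - 2)^3/24 - (v - 2)^2/8 + (v - 2)/2 + ln(2)

[(v - 2)^0] = ln(2);  [(v - 2)^1] = 1/2;  [(v - 2)^2] = -1/8;  [(v - 2)^3] = 1/24;  [(v - 2)^4] = -1/64;  [(v - 2)^5] = 1/160.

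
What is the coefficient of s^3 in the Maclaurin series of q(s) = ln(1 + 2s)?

8/3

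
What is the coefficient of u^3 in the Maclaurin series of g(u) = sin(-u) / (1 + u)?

Expand each factor separately, then convolve coefficients.
[u^0] = 0;  [u^1] = -1;  [u^2] = 1;  [u^3] = -5/6.

-5/6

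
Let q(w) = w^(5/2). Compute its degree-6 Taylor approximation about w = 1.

Compute the successive derivatives at the expansion point and divide by k!.
q(1) = 1
q′(1) = 5/2
q′′(1) = 15/4
q′′′(1) = 15/8
q^(4)(1) = -15/16
q^(5)(1) = 45/32
q^(6)(1) = -225/64
Dividing each by k! gives the coefficients c_0, ..., c_6.

-5*(w - 1)^6/1024 + 3*(w - 1)^5/256 - 5*(w - 1)^4/128 + 5*(w - 1)^3/16 + 15*(w - 1)^2/8 + 5*(w - 1)/2 + 1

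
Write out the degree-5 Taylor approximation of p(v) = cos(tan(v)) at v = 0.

Substitute the inner expansion into the outer series and collect powers.
[v^0] = 1;  [v^1] = 0;  [v^2] = -1/2;  [v^3] = 0;  [v^4] = -7/24;  [v^5] = 0.

-7*v^4/24 - v^2/2 + 1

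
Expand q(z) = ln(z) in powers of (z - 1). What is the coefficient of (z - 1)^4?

-1/4

q(1) = 0
q′(1) = 1
q′′(1) = -1
q′′′(1) = 2
q^(4)(1) = -6
So c_4 = q^(4)(1)/4! = -1/4.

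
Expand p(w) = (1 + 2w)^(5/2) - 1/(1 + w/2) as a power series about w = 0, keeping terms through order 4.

-11*w^4/16 + 21*w^3/8 + 29*w^2/4 + 11*w/2

Add the two expansions coefficient-wise.
p(0) = 0
p′(0) = 11/2
p′′(0) = 29/2
p′′′(0) = 63/4
p^(4)(0) = -33/2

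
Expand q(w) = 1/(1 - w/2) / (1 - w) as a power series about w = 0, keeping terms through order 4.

Multiply the two series term by term and collect like powers.
[w^0] = 1;  [w^1] = 3/2;  [w^2] = 7/4;  [w^3] = 15/8;  [w^4] = 31/16.

31*w^4/16 + 15*w^3/8 + 7*w^2/4 + 3*w/2 + 1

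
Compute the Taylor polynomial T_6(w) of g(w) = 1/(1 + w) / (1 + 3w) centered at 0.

1093*w^6 - 364*w^5 + 121*w^4 - 40*w^3 + 13*w^2 - 4*w + 1

Take the Cauchy product of the two expansions.
[w^0] = 1;  [w^1] = -4;  [w^2] = 13;  [w^3] = -40;  [w^4] = 121;  [w^5] = -364;  [w^6] = 1093.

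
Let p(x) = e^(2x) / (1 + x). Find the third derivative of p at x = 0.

2

Expand each factor separately, then convolve coefficients.
The coefficient of x^3 in the expansion is 1/3, so p′′′(0) = 3! * (1/3) = 2.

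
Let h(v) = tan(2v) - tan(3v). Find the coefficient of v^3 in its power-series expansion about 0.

-19/3

Expand each term separately and add.
h(0) = 0
h′(0) = -1
h′′(0) = 0
h′′′(0) = -38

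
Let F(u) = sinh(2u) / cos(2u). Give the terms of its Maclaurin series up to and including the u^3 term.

Write the quotient as an unknown series and match coefficients against numerator = denominator · series.
[u^0] = 0;  [u^1] = 2;  [u^2] = 0;  [u^3] = 16/3.

16*u^3/3 + 2*u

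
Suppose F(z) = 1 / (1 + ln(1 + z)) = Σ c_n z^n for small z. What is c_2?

Write 1/(1+u) = 1 - u + u^2 - u^3 + ... and substitute the series for u.
[z^0] = 1;  [z^1] = -1;  [z^2] = 3/2.
So c_2 = F′′(0)/2! = 3/2.

3/2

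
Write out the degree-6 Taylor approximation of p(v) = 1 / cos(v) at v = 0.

Invert the denominator's series and multiply.
p(0) = 1
p′(0) = 0
p′′(0) = 1
p′′′(0) = 0
p^(4)(0) = 5
p^(5)(0) = 0
p^(6)(0) = 61

61*v^6/720 + 5*v^4/24 + v^2/2 + 1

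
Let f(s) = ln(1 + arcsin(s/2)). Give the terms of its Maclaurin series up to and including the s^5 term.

Compose series: expand the inner function first, then feed it into the outer expansion.
[s^0] = 0;  [s^1] = 1/2;  [s^2] = -1/8;  [s^3] = 1/16;  [s^4] = -5/192;  [s^5] = 53/3840.

53*s^5/3840 - 5*s^4/192 + s^3/16 - s^2/8 + s/2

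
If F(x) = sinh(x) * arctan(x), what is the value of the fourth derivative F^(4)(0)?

-4

Write out both Maclaurin series and multiply, keeping only the needed powers.
The coefficient of x^4 in the expansion is -1/6, so F^(4)(0) = 4! * (-1/6) = -4.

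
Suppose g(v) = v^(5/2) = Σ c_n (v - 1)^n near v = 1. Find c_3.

g(1) = 1
g′(1) = 5/2
g′′(1) = 15/4
g′′′(1) = 15/8

5/16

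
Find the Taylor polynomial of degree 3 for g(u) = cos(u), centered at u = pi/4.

sqrt(2)*(u - pi/4)^3/12 - sqrt(2)*(u - pi/4)^2/4 - sqrt(2)*(u - pi/4)/2 + sqrt(2)/2

g(pi/4) = sqrt(2)/2
g′(pi/4) = -sqrt(2)/2
g′′(pi/4) = -sqrt(2)/2
g′′′(pi/4) = sqrt(2)/2
Dividing each by k! gives the coefficients c_0, ..., c_3.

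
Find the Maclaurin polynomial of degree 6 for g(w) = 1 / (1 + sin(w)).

Expand as Σ (-1)^k u^k with u equal to the inner function's series.

17*w^6/45 - 61*w^5/120 + 2*w^4/3 - 5*w^3/6 + w^2 - w + 1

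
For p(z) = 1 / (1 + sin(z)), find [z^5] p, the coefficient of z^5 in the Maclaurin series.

Use the geometric series for the reciprocal, then substitute.
[z^0] = 1;  [z^1] = -1;  [z^2] = 1;  [z^3] = -5/6;  [z^4] = 2/3;  [z^5] = -61/120.

-61/120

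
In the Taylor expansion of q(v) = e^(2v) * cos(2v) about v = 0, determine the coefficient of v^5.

-16/15

Take the Cauchy product of the two expansions.
q(0) = 1
q′(0) = 2
q′′(0) = 0
q′′′(0) = -16
q^(4)(0) = -64
q^(5)(0) = -128
So c_5 = q^(5)(0)/5! = -16/15.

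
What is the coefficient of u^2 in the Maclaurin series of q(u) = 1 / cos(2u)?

2

Invert the denominator's series and multiply.
q(0) = 1
q′(0) = 0
q′′(0) = 4
So c_2 = q′′(0)/2! = 2.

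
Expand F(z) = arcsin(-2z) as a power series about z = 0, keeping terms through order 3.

-4*z^3/3 - 2*z

F(0) = 0
F′(0) = -2
F′′(0) = 0
F′′′(0) = -8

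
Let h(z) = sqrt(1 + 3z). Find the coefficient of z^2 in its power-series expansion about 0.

Apply the Taylor formula c_k = f^(k)(a)/k!.
[z^0] = 1;  [z^1] = 3/2;  [z^2] = -9/8.
So c_2 = h′′(0)/2! = -9/8.

-9/8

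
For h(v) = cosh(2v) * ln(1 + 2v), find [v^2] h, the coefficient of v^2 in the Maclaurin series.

-2

Multiply the two series term by term and collect like powers.
h(0) = 0
h′(0) = 2
h′′(0) = -4
So c_2 = h′′(0)/2! = -2.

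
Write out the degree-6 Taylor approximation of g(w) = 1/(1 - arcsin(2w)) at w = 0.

Let u equal the inner series; expand the outer function in u and truncate.
[w^0] = 1;  [w^1] = 2;  [w^2] = 4;  [w^3] = 28/3;  [w^4] = 64/3;  [w^5] = 252/5;  [w^6] = 5312/45.

5312*w^6/45 + 252*w^5/5 + 64*w^4/3 + 28*w^3/3 + 4*w^2 + 2*w + 1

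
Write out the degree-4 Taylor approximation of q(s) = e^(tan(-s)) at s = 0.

Compose series: expand the inner function first, then feed it into the outer expansion.

3*s^4/8 - s^3/2 + s^2/2 - s + 1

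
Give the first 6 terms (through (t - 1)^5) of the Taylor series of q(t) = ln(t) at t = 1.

Differentiate repeatedly and evaluate at the center.
q(1) = 0
q′(1) = 1
q′′(1) = -1
q′′′(1) = 2
q^(4)(1) = -6
q^(5)(1) = 24

(t - 1)^5/5 - (t - 1)^4/4 + (t - 1)^3/3 - (t - 1)^2/2 + (t - 1)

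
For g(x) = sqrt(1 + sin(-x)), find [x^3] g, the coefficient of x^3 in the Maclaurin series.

1/48

Substitute the inner expansion into the outer series and collect powers.
g(0) = 1
g′(0) = -1/2
g′′(0) = -1/4
g′′′(0) = 1/8
So c_3 = g′′′(0)/3! = 1/48.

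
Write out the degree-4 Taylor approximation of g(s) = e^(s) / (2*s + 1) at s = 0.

233*s^4/24 - 29*s^3/6 + 5*s^2/2 - s + 1

Multiply the numerator's expansion by the denominator's geometric series.
g(0) = 1
g′(0) = -1
g′′(0) = 5
g′′′(0) = -29
g^(4)(0) = 233
Dividing each by k! gives the coefficients c_0, ..., c_4.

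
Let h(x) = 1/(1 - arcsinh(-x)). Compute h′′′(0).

-5

Let u equal the inner series; expand the outer function in u and truncate.
From the series, [x^3] h = -5/6; multiply by 3! = 6 to get -5.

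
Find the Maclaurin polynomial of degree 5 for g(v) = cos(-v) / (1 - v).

Write out both Maclaurin series and multiply, keeping only the needed powers.
[v^0] = 1;  [v^1] = 1;  [v^2] = 1/2;  [v^3] = 1/2;  [v^4] = 13/24;  [v^5] = 13/24.

13*v^5/24 + 13*v^4/24 + v^3/2 + v^2/2 + v + 1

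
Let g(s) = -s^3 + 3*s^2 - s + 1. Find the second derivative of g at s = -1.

12

From the series, [(s + 1)^2] g = 6; multiply by 2! = 2 to get 12.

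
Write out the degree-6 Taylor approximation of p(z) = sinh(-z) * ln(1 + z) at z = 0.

Expand each factor separately, then convolve coefficients.
[z^0] = 0;  [z^1] = 0;  [z^2] = -1;  [z^3] = 1/2;  [z^4] = -1/2;  [z^5] = 1/3;  [z^6] = -19/72.

-19*z^6/72 + z^5/3 - z^4/2 + z^3/2 - z^2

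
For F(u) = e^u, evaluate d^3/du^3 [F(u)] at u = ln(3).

Differentiate repeatedly and evaluate at the center.
The coefficient of (u - ln(3))^3 in the expansion is 1/2, so F′′′(ln(3)) = 3! * (1/2) = 3.

3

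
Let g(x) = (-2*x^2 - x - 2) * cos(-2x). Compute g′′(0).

Shift and add copies of the series according to the polynomial's terms.
The coefficient of x^2 in the expansion is 2, so g′′(0) = 2! * (2) = 4.

4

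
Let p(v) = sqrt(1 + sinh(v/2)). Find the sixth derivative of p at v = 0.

-2401/4096

Compose series: expand the inner function first, then feed it into the outer expansion.
The coefficient of v^6 in the expansion is -2401/2949120, so p^(6)(0) = 6! * (-2401/2949120) = -2401/4096.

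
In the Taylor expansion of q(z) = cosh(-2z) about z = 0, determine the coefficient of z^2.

2

Differentiate repeatedly and evaluate at the center.
q(0) = 1
q′(0) = 0
q′′(0) = 4
So c_2 = q′′(0)/2! = 2.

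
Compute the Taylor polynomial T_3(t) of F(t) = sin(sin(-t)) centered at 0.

t^3/3 - t

Compose series: expand the inner function first, then feed it into the outer expansion.
F(0) = 0
F′(0) = -1
F′′(0) = 0
F′′′(0) = 2
The Taylor polynomial is Σ F^(k)(0)/k! · t^k.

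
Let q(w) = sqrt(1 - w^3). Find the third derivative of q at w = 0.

The coefficient of w^3 in the expansion is -1/2, so q′′′(0) = 3! * (-1/2) = -3.

-3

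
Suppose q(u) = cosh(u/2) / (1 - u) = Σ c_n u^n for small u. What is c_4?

433/384

Take the Cauchy product of the two expansions.
q(0) = 1
q′(0) = 1
q′′(0) = 9/4
q′′′(0) = 27/4
q^(4)(0) = 433/16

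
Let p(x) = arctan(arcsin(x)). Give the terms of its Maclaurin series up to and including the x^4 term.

Substitute the inner expansion into the outer series and collect powers.
p(0) = 0
p′(0) = 1
p′′(0) = 0
p′′′(0) = -1
p^(4)(0) = 0

-x^3/6 + x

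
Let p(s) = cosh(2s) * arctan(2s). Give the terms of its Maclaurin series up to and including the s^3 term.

4*s^3/3 + 2*s

Expand each factor separately, then convolve coefficients.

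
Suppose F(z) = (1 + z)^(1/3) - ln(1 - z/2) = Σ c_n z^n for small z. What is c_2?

1/72

Expand each term separately and add.
[z^0] = 1;  [z^1] = 5/6;  [z^2] = 1/72.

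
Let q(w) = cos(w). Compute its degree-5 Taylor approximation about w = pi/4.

-sqrt(2)*(w - pi/4)^5/240 + sqrt(2)*(w - pi/4)^4/48 + sqrt(2)*(w - pi/4)^3/12 - sqrt(2)*(w - pi/4)^2/4 - sqrt(2)*(w - pi/4)/2 + sqrt(2)/2

q(pi/4) = sqrt(2)/2
q′(pi/4) = -sqrt(2)/2
q′′(pi/4) = -sqrt(2)/2
q′′′(pi/4) = sqrt(2)/2
q^(4)(pi/4) = sqrt(2)/2
q^(5)(pi/4) = -sqrt(2)/2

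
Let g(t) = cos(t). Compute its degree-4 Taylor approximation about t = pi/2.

(t - pi/2)^3/6 - (t - pi/2)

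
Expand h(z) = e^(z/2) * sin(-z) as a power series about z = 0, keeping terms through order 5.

Write out both Maclaurin series and multiply, keeping only the needed powers.
h(0) = 0
h′(0) = -1
h′′(0) = -1
h′′′(0) = 1/4
h^(4)(0) = 3/2
h^(5)(0) = 19/16

19*z^5/1920 + z^4/16 + z^3/24 - z^2/2 - z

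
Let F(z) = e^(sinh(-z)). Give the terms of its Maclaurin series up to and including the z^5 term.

Compose series: expand the inner function first, then feed it into the outer expansion.
F(0) = 1
F′(0) = -1
F′′(0) = 1
F′′′(0) = -2
F^(4)(0) = 5
F^(5)(0) = -12

-z^5/10 + 5*z^4/24 - z^3/3 + z^2/2 - z + 1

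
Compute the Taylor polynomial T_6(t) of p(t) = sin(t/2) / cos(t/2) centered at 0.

Divide the numerator series by the denominator series (power-series long division).
[t^0] = 0;  [t^1] = 1/2;  [t^2] = 0;  [t^3] = 1/24;  [t^4] = 0;  [t^5] = 1/240;  [t^6] = 0.

t^5/240 + t^3/24 + t/2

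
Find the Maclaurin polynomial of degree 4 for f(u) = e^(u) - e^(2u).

Combine the two series term by term.

-5*u^4/8 - 7*u^3/6 - 3*u^2/2 - u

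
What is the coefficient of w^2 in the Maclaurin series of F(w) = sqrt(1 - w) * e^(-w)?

Expand each factor separately, then convolve coefficients.
F(0) = 1
F′(0) = -3/2
F′′(0) = 7/4
The Taylor polynomial is Σ F^(k)(0)/k! · w^k.

7/8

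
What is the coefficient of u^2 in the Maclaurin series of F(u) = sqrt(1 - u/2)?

[u^0] = 1;  [u^1] = -1/4;  [u^2] = -1/32.
So c_2 = F′′(0)/2! = -1/32.

-1/32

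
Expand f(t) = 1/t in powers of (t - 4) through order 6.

(t - 4)^6/16384 - (t - 4)^5/4096 + (t - 4)^4/1024 - (t - 4)^3/256 + (t - 4)^2/64 - (t - 4)/16 + 1/4

Use the known series and substitute for the argument.
f(4) = 1/4
f′(4) = -1/16
f′′(4) = 1/32
f′′′(4) = -3/128
f^(4)(4) = 3/128
f^(5)(4) = -15/512
f^(6)(4) = 45/1024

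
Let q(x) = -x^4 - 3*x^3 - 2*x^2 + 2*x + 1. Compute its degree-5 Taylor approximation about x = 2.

-(x - 2)^4 - 11*(x - 2)^3 - 44*(x - 2)^2 - 74*(x - 2) - 43

[(x - 2)^0] = -43;  [(x - 2)^1] = -74;  [(x - 2)^2] = -44;  [(x - 2)^3] = -11;  [(x - 2)^4] = -1;  [(x - 2)^5] = 0.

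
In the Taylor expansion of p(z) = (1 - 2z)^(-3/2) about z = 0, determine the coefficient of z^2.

15/2

[z^0] = 1;  [z^1] = 3;  [z^2] = 15/2.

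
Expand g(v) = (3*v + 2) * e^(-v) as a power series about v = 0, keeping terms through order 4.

Multiply each power in the prefactor through the base expansion.
g(0) = 2
g′(0) = 1
g′′(0) = -4
g′′′(0) = 7
g^(4)(0) = -10

-5*v^4/12 + 7*v^3/6 - 2*v^2 + v + 2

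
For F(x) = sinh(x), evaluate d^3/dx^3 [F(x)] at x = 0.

1

The coefficient of x^3 in the expansion is 1/6, so F′′′(0) = 3! * (1/6) = 1.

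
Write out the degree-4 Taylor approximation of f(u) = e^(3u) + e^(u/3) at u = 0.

Combine the two series term by term.
f(0) = 2
f′(0) = 10/3
f′′(0) = 82/9
f′′′(0) = 730/27
f^(4)(0) = 6562/81
Then c_k = f^(k)(0)/k! gives each Taylor coefficient.

3281*u^4/972 + 365*u^3/81 + 41*u^2/9 + 10*u/3 + 2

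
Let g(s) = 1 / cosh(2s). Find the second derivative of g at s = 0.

Write the quotient as an unknown series and match coefficients against numerator = denominator · series.
From the series, [s^2] g = -2; multiply by 2! = 2 to get -4.

-4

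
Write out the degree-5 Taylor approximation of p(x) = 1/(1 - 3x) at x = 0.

243*x^5 + 81*x^4 + 27*x^3 + 9*x^2 + 3*x + 1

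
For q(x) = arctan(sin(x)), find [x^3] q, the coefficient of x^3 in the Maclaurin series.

Substitute the inner expansion into the outer series and collect powers.
[x^0] = 0;  [x^1] = 1;  [x^2] = 0;  [x^3] = -1/2.

-1/2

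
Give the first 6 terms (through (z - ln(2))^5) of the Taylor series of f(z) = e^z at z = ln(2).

f(ln(2)) = 2
f′(ln(2)) = 2
f′′(ln(2)) = 2
f′′′(ln(2)) = 2
f^(4)(ln(2)) = 2
f^(5)(ln(2)) = 2

(z - ln(2))^5/60 + (z - ln(2))^4/12 + (z - ln(2))^3/3 + (z - ln(2))^2 + 2*(z - ln(2)) + 2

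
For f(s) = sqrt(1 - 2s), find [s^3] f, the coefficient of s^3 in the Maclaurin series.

f(0) = 1
f′(0) = -1
f′′(0) = -1
f′′′(0) = -3
So c_3 = f′′′(0)/3! = -1/2.

-1/2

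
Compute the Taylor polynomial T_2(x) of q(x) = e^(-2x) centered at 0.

q(0) = 1
q′(0) = -2
q′′(0) = 4

2*x^2 - 2*x + 1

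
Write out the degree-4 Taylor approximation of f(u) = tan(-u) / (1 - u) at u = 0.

Multiply the two series term by term and collect like powers.
[u^0] = 0;  [u^1] = -1;  [u^2] = -1;  [u^3] = -4/3;  [u^4] = -4/3.

-4*u^4/3 - 4*u^3/3 - u^2 - u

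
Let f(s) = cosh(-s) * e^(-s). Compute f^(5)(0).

-16

Multiply the two series term by term and collect like powers.
The coefficient of s^5 in the expansion is -2/15, so f^(5)(0) = 5! * (-2/15) = -16.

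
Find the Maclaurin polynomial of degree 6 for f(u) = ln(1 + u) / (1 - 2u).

259*u^6/10 + 391*u^5/30 + 77*u^4/12 + 10*u^3/3 + 3*u^2/2 + u

Expand each factor separately, then convolve coefficients.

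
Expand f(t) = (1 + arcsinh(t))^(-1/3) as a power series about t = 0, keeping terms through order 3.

-19*t^3/162 + 2*t^2/9 - t/3 + 1

Compose series: expand the inner function first, then feed it into the outer expansion.
f(0) = 1
f′(0) = -1/3
f′′(0) = 4/9
f′′′(0) = -19/27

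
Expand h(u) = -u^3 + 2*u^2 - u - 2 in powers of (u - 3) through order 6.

-(u - 3)^3 - 7*(u - 3)^2 - 16*(u - 3) - 14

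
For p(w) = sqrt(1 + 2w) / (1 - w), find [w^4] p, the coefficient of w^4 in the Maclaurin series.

11/8

Take the Cauchy product of the two expansions.
p(0) = 1
p′(0) = 2
p′′(0) = 3
p′′′(0) = 12
p^(4)(0) = 33
Dividing each by k! gives the coefficients c_0, ..., c_4.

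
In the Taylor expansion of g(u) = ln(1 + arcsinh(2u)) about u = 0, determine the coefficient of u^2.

Let u equal the inner series; expand the outer function in u and truncate.
g(0) = 0
g′(0) = 2
g′′(0) = -4
The Taylor polynomial is Σ g^(k)(0)/k! · u^k.

-2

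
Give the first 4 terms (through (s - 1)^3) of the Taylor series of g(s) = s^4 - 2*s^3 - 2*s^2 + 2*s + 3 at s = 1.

g(1) = 2
g′(1) = -4
g′′(1) = -4
g′′′(1) = 12
Dividing each by k! gives the coefficients c_0, ..., c_3.

2*(s - 1)^3 - 2*(s - 1)^2 - 4*(s - 1) + 2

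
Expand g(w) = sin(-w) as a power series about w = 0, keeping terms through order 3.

w^3/6 - w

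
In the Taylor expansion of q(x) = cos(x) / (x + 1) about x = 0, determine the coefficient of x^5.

Expand 1/(denominator) as a geometric series and multiply by the numerator's series.
q(0) = 1
q′(0) = -1
q′′(0) = 1
q′′′(0) = -3
q^(4)(0) = 13
q^(5)(0) = -65

-13/24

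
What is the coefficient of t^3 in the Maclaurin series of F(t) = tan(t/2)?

1/24

F(0) = 0
F′(0) = 1/2
F′′(0) = 0
F′′′(0) = 1/4
Dividing each by k! gives the coefficients c_0, ..., c_3.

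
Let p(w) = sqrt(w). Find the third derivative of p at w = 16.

3/8192

Use the known series and substitute for the argument.
The coefficient of (w - 16)^3 in the expansion is 1/16384, so p′′′(16) = 3! * (1/16384) = 3/8192.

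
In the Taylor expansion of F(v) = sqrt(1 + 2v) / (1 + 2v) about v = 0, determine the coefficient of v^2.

Write out both Maclaurin series and multiply, keeping only the needed powers.
F(0) = 1
F′(0) = -1
F′′(0) = 3

3/2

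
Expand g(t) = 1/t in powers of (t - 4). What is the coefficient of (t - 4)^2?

g(4) = 1/4
g′(4) = -1/16
g′′(4) = 1/32
So c_2 = g′′(4)/2! = 1/64.

1/64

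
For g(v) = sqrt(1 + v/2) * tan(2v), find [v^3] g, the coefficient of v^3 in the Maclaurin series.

Expand each factor separately, then convolve coefficients.
g(0) = 0
g′(0) = 2
g′′(0) = 1
g′′′(0) = 125/8
So c_3 = g′′′(0)/3! = 125/48.

125/48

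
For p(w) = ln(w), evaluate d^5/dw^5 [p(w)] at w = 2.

The coefficient of (w - 2)^5 in the expansion is 1/160, so p^(5)(2) = 5! * (1/160) = 3/4.

3/4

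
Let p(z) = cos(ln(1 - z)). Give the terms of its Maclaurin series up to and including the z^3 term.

Plug the Maclaurin series of the inner function into that of the outer and collect terms.
[z^0] = 1;  [z^1] = 0;  [z^2] = -1/2;  [z^3] = -1/2.

-z^3/2 - z^2/2 + 1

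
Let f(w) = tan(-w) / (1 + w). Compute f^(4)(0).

Multiply the two series term by term and collect like powers.
From the series, [w^4] f = 4/3; multiply by 4! = 24 to get 32.

32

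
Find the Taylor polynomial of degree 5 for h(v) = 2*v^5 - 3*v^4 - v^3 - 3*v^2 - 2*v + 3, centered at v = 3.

[(v - 3)^0] = 186;  [(v - 3)^1] = 439;  [(v - 3)^2] = 366;  [(v - 3)^3] = 143;  [(v - 3)^4] = 27;  [(v - 3)^5] = 2.

2*(v - 3)^5 + 27*(v - 3)^4 + 143*(v - 3)^3 + 366*(v - 3)^2 + 439*(v - 3) + 186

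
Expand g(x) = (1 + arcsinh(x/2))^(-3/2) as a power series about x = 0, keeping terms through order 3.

Let u equal the inner series; expand the outer function in u and truncate.
g(0) = 1
g′(0) = -3/4
g′′(0) = 15/16
g′′′(0) = -93/64

-31*x^3/128 + 15*x^2/32 - 3*x/4 + 1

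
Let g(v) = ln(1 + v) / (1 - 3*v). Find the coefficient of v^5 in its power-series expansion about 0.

Multiply the numerator's expansion by the denominator's geometric series.
g(0) = 0
g′(0) = 1
g′′(0) = 5
g′′′(0) = 47
g^(4)(0) = 558
g^(5)(0) = 8394

1399/20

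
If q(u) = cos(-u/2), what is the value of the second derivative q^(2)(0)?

-1/4

From the series, [u^2] q = -1/8; multiply by 2! = 2 to get -1/4.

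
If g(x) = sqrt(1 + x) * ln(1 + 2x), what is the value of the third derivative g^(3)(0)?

17/2

Multiply the two series term by term and collect like powers.
The coefficient of x^3 in the expansion is 17/12, so g′′′(0) = 3! * (17/12) = 17/2.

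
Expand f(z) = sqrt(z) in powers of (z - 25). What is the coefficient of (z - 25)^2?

-1/1000

f(25) = 5
f′(25) = 1/10
f′′(25) = -1/500
Then c_k = f^(k)(25)/k! gives each Taylor coefficient.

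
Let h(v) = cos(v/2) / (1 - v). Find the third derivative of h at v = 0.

Multiply the two series term by term and collect like powers.
From the series, [v^3] h = 7/8; multiply by 3! = 6 to get 21/4.

21/4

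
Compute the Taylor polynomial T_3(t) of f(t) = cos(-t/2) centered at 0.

1 - t^2/8

f(0) = 1
f′(0) = 0
f′′(0) = -1/4
f′′′(0) = 0
Then c_k = f^(k)(0)/k! gives each Taylor coefficient.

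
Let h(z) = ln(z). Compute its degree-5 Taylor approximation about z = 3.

Differentiate repeatedly and evaluate at the center.
h(3) = ln(3)
h′(3) = 1/3
h′′(3) = -1/9
h′′′(3) = 2/27
h^(4)(3) = -2/27
h^(5)(3) = 8/81

(z - 3)^5/1215 - (z - 3)^4/324 + (z - 3)^3/81 - (z - 3)^2/18 + (z - 3)/3 + ln(3)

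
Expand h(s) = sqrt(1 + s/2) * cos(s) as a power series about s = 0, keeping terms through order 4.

Take the Cauchy product of the two expansions.
h(0) = 1
h′(0) = 1/4
h′′(0) = -17/16
h′′′(0) = -45/64
h^(4)(0) = 337/256

337*s^4/6144 - 15*s^3/128 - 17*s^2/32 + s/4 + 1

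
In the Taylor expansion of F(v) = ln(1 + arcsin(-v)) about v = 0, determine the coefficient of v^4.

-5/12

Compose series: expand the inner function first, then feed it into the outer expansion.
[v^0] = 0;  [v^1] = -1;  [v^2] = -1/2;  [v^3] = -1/2;  [v^4] = -5/12.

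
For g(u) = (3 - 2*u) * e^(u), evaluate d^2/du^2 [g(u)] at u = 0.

-1

Distribute the polynomial across the series and collect like powers.
The coefficient of u^2 in the expansion is -1/2, so g′′(0) = 2! * (-1/2) = -1.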